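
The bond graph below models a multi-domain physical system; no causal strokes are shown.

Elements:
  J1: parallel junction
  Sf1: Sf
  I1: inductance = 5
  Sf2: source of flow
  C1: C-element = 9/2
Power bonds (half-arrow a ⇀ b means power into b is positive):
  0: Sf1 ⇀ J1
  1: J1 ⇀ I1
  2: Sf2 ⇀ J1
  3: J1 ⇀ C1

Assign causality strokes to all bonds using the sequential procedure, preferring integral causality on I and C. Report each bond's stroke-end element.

β0 stroke at Sf1  (source Sf1 imposes f)
β2 stroke at Sf2  (Sf2 fixes flow; stroke at Sf2)
β1 stroke at I1  (I1: I, integral causality)
β3 stroke at J1  (only one effort-in slot at J1)

#0 stroke at Sf1
#1 stroke at I1
#2 stroke at Sf2
#3 stroke at J1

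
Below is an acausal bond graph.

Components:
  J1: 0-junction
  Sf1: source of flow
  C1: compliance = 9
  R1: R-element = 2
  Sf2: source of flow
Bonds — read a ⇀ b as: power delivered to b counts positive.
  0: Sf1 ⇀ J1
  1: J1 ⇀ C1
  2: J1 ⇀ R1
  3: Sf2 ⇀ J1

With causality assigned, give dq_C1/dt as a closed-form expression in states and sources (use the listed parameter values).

dq_C1/dt = F_Sf1 + F_Sf2 - q_C1/18

bond 0 stroke→Sf1  (Sf1 fixes flow; stroke at Sf1)
bond 3 stroke→Sf2  (Sf2: flow source, stroke at near end)
bond 1 stroke→J1  (C1 outputs effort q/C1)
bond 2 stroke→R1  (common-e at J1 fixed by 1)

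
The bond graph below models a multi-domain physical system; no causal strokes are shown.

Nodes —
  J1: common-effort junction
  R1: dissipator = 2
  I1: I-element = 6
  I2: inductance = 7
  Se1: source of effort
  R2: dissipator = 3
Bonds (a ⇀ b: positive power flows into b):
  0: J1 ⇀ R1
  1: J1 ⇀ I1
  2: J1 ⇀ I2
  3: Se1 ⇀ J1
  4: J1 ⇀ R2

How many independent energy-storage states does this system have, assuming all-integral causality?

β3 →J1  (Se1 fixes effort; stroke away)
β0 →R1  (J1 effort already set via bond 3)
β1 →I1  (J1: bond 3 brought effort, rest push out)
β2 →I2  (0-jn J1 has e-setter on 3)
β4 →R2  (J1 effort already set via bond 3)

2  (I1, I2 all integral)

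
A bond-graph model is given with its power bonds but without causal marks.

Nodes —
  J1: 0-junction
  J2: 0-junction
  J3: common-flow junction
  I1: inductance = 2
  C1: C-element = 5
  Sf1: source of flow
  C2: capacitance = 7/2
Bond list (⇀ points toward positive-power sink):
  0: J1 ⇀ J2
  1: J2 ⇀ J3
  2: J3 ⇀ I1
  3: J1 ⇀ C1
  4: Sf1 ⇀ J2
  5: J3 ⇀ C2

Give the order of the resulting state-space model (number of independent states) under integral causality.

β4 |Sf1  (source Sf1 imposes f)
β2 |I1  (I1 outputs flow p/I1)
β1 |J3  (J3: bond 2 brought flow, rest push out)
β5 |J3  (J3 flow already set via bond 2)
β0 |J2  (closing 0-jn rule on J2)
β3 |J1  (J1 needs exactly one e-in)

3  (C1, C2, I1 all integral)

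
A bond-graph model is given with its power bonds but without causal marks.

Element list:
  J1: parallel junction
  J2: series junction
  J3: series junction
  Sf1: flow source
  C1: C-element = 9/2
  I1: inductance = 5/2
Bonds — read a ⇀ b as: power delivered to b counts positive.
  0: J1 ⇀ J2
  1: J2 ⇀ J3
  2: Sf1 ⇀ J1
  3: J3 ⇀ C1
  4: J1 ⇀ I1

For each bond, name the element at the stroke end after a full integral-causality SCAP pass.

#0 stroke at J1
#1 stroke at J2
#2 stroke at Sf1
#3 stroke at J3
#4 stroke at I1

bond 2 stroke→Sf1  (Sf1 fixes flow; stroke at Sf1)
bond 3 stroke→J3  (C1 integral (e out))
bond 1 stroke→J2  (closing 1-jn rule on J3)
bond 0 stroke→J1  (J2 needs exactly one f-in)
bond 4 stroke→I1  (common-e at J1 fixed by 0)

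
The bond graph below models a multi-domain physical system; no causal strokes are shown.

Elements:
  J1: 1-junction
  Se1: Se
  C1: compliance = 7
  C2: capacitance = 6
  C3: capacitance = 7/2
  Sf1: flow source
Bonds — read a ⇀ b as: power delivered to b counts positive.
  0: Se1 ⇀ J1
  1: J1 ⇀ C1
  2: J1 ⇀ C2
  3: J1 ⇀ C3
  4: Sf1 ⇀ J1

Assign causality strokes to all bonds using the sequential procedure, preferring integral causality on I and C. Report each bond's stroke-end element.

bond 0 stroke at J1
bond 1 stroke at J1
bond 2 stroke at J1
bond 3 stroke at J1
bond 4 stroke at Sf1

β0 |J1  (Se1: effort source, stroke at far end)
β4 |Sf1  (Sf1 fixes flow; stroke at Sf1)
β1 |J1  (J1: bond 4 brought flow, rest push out)
β2 |J1  (common-f at J1 fixed by 4)
β3 |J1  (1-jn J1 has f-setter on 4)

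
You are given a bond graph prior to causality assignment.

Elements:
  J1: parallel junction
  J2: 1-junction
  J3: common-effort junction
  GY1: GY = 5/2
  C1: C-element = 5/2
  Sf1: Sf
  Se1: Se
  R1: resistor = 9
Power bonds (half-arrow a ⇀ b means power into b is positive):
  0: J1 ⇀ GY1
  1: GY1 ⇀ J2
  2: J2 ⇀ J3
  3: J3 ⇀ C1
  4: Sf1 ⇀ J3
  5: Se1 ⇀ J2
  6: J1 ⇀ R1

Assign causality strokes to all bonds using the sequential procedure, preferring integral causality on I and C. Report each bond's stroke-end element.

bond 4 stroke at Sf1  (Sf1: flow source, stroke at near end)
bond 5 stroke at J2  (Se1: effort source, stroke at far end)
bond 3 stroke at J3  (C1: C, integral causality)
bond 2 stroke at J2  (J3 effort already set via bond 3)
bond 1 stroke at GY1  (J2: last free bond brings flow in)
bond 0 stroke at GY1  (GY1 both-in/both-out from 1)
bond 6 stroke at J1  (only one effort-in slot at J1)

#0 →GY1
#1 →GY1
#2 →J2
#3 →J3
#4 →Sf1
#5 →J2
#6 →J1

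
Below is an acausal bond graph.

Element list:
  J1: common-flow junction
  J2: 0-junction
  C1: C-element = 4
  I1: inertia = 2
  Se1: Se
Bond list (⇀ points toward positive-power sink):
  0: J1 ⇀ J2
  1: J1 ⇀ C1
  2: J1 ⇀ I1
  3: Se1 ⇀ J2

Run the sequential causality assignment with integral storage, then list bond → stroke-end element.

β0 stroke→J1
β1 stroke→J1
β2 stroke→I1
β3 stroke→J2

β3 stroke at J2  (source Se1 imposes e)
β0 stroke at J1  (0-jn J2 has e-setter on 3)
β1 stroke at J1  (C1: C, integral causality)
β2 stroke at I1  (only one flow-in slot at J1)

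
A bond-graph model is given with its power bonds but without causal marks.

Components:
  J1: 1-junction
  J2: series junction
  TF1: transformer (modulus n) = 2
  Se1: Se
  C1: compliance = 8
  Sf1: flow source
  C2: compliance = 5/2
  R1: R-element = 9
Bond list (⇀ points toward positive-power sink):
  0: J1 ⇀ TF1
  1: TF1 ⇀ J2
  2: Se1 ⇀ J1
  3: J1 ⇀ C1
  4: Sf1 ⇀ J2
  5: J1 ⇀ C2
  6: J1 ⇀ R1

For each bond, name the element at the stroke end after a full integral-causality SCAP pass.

#2 →J1  (source Se1 imposes e)
#4 →Sf1  (Sf1: flow source, stroke at near end)
#1 →J2  (J2: bond 4 brought flow, rest push out)
#0 →TF1  (TF1 one-in-one-out from 1)
#3 →J1  (J1 flow already set via bond 0)
#5 →J1  (J1 flow already set via bond 0)
#6 →J1  (J1: bond 0 brought flow, rest push out)

β0 |TF1
β1 |J2
β2 |J1
β3 |J1
β4 |Sf1
β5 |J1
β6 |J1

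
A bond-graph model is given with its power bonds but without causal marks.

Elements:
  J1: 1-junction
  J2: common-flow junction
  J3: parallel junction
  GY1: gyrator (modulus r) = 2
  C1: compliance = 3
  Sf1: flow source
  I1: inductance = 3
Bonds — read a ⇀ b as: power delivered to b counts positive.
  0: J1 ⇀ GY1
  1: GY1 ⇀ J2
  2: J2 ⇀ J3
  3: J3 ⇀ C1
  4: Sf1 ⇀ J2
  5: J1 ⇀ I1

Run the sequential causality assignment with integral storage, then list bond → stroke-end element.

#0 stroke→J1
#1 stroke→J2
#2 stroke→J2
#3 stroke→J3
#4 stroke→Sf1
#5 stroke→I1

b4 stroke→Sf1  (Sf1 (Sf) sets flow on bond)
b1 stroke→J2  (J2: bond 4 brought flow, rest push out)
b2 stroke→J2  (J2 flow already set via bond 4)
b3 stroke→J3  (closing 0-jn rule on J3)
b0 stroke→J1  (GY GY1: same side as bond 1)
b5 stroke→I1  (only one flow-in slot at J1)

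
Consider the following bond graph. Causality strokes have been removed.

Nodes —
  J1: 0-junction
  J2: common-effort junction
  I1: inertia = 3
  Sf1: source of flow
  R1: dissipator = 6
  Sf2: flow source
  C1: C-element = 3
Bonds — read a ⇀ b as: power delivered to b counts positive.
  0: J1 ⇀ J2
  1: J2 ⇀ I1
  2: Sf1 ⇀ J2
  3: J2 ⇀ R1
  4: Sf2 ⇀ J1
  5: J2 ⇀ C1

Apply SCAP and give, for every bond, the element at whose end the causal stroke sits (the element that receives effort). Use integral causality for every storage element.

β2 stroke at Sf1  (Sf1 fixes flow; stroke at Sf1)
β4 stroke at Sf2  (Sf2: flow source, stroke at near end)
β0 stroke at J1  (J1 needs exactly one e-in)
β1 stroke at I1  (prefer integral on I1)
β5 stroke at J2  (C1 integral (e out))
β3 stroke at R1  (J2: bond 5 brought effort, rest push out)

b0 stroke at J1
b1 stroke at I1
b2 stroke at Sf1
b3 stroke at R1
b4 stroke at Sf2
b5 stroke at J2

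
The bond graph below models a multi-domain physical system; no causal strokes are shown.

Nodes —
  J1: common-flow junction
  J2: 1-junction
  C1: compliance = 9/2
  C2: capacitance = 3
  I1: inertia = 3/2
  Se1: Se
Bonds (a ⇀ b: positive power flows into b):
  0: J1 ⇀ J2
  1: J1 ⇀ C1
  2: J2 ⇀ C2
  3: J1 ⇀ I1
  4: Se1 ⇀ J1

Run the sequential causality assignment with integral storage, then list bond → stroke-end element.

β0 stroke→J1
β1 stroke→J1
β2 stroke→J2
β3 stroke→I1
β4 stroke→J1

#4 →J1  (Se1 fixes effort; stroke away)
#1 →J1  (prefer integral on C1)
#2 →J2  (prefer integral on C2)
#0 →J1  (closing 1-jn rule on J2)
#3 →I1  (only one flow-in slot at J1)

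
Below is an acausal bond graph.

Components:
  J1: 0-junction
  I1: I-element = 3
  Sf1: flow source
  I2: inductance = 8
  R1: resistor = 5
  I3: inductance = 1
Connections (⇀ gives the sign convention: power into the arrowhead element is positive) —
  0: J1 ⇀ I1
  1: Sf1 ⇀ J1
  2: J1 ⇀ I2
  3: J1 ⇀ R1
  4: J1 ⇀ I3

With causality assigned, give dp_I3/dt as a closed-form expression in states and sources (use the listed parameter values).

bond 1 |Sf1  (Sf1 (Sf) sets flow on bond)
bond 0 |I1  (prefer integral on I1)
bond 2 |I2  (I2 integral (f out))
bond 4 |I3  (I3 integral (f out))
bond 3 |J1  (closing 0-jn rule on J1)

dp_I3/dt = 5*F_Sf1 - 5*p_I1/3 - 5*p_I2/8 - 5*p_I3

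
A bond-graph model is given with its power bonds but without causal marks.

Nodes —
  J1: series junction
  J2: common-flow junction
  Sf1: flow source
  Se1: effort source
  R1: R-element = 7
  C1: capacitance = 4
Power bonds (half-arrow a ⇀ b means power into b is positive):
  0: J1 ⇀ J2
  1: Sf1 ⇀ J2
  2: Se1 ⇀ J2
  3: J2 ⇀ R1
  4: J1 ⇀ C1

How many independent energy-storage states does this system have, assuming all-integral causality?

1  (C1 all integral)

#1 stroke→Sf1  (Sf1 (Sf) sets flow on bond)
#2 stroke→J2  (Se1 (Se) sets effort on bond)
#0 stroke→J2  (common-f at J2 fixed by 1)
#3 stroke→J2  (J2: bond 1 brought flow, rest push out)
#4 stroke→J1  (J1: bond 0 brought flow, rest push out)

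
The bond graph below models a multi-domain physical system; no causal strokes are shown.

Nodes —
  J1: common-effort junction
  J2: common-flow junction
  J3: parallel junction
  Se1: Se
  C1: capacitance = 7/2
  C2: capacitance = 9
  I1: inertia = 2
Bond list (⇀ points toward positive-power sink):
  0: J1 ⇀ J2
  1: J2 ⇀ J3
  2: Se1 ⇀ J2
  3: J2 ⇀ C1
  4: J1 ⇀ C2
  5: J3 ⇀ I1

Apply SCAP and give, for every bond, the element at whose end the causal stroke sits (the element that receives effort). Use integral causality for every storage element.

bond 0 |J2
bond 1 |J3
bond 2 |J2
bond 3 |J2
bond 4 |J1
bond 5 |I1

#2 stroke at J2  (Se1 fixes effort; stroke away)
#3 stroke at J2  (prefer integral on C1)
#4 stroke at J1  (prefer integral on C2)
#0 stroke at J2  (common-e at J1 fixed by 4)
#1 stroke at J3  (closing 1-jn rule on J2)
#5 stroke at I1  (J3: bond 1 brought effort, rest push out)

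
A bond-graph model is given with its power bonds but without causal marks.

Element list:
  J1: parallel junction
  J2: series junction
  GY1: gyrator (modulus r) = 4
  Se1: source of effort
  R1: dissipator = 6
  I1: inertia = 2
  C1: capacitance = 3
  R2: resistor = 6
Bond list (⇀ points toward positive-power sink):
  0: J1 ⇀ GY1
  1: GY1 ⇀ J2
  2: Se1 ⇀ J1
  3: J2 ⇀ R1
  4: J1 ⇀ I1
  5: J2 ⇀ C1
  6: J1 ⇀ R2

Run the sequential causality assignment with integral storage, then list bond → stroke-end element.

β0 stroke→GY1
β1 stroke→GY1
β2 stroke→J1
β3 stroke→J2
β4 stroke→I1
β5 stroke→J2
β6 stroke→R2

bond 2 →J1  (Se1: effort source, stroke at far end)
bond 0 →GY1  (common-e at J1 fixed by 2)
bond 4 →I1  (0-jn J1 has e-setter on 2)
bond 6 →R2  (J1: bond 2 brought effort, rest push out)
bond 1 →GY1  (through GY1, causality inverts; strokes same side of GY1)
bond 3 →J2  (common-f at J2 fixed by 1)
bond 5 →J2  (J2: bond 1 brought flow, rest push out)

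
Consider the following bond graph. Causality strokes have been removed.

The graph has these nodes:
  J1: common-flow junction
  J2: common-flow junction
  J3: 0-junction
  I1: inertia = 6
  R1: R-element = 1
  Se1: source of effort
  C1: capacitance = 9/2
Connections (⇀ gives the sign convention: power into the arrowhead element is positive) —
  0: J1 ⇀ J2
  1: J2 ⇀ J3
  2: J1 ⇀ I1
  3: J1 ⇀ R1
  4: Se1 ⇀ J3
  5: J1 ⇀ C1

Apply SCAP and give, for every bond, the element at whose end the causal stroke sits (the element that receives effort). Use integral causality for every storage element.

b0 stroke at J1
b1 stroke at J2
b2 stroke at I1
b3 stroke at J1
b4 stroke at J3
b5 stroke at J1

β4 →J3  (Se1 (Se) sets effort on bond)
β1 →J2  (0-jn J3 has e-setter on 4)
β0 →J1  (only one flow-in slot at J2)
β2 →I1  (I1 outputs flow p/I1)
β3 →J1  (1-jn J1 has f-setter on 2)
β5 →J1  (common-f at J1 fixed by 2)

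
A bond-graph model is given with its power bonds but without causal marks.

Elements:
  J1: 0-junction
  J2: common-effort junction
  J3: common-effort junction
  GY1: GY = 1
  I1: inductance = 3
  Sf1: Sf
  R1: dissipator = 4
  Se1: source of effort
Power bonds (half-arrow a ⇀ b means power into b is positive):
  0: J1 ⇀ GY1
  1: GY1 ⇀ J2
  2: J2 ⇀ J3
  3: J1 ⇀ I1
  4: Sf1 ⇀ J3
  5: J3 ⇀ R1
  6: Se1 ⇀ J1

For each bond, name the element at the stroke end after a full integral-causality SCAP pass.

bond 0 stroke→GY1
bond 1 stroke→GY1
bond 2 stroke→J2
bond 3 stroke→I1
bond 4 stroke→Sf1
bond 5 stroke→J3
bond 6 stroke→J1

β4 stroke at Sf1  (Sf1 (Sf) sets flow on bond)
β6 stroke at J1  (source Se1 imposes e)
β0 stroke at GY1  (J1 effort already set via bond 6)
β3 stroke at I1  (J1 effort already set via bond 6)
β1 stroke at GY1  (GY1: gyrator matches bond 0)
β2 stroke at J2  (J2: last free bond brings effort in)
β5 stroke at J3  (J3 needs exactly one e-in)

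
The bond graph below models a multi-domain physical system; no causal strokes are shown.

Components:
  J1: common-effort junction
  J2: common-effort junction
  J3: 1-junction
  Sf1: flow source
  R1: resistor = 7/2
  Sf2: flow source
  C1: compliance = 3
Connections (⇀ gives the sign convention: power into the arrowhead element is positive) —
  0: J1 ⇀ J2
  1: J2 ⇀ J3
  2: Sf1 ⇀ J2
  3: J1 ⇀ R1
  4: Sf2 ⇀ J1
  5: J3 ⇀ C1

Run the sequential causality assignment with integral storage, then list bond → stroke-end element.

bond 2 →Sf1  (Sf1: flow source, stroke at near end)
bond 4 →Sf2  (Sf2: flow source, stroke at near end)
bond 5 →J3  (C1 integral (e out))
bond 1 →J2  (only one flow-in slot at J3)
bond 0 →J1  (common-e at J2 fixed by 1)
bond 3 →R1  (J1 effort already set via bond 0)

bond 0 stroke→J1
bond 1 stroke→J2
bond 2 stroke→Sf1
bond 3 stroke→R1
bond 4 stroke→Sf2
bond 5 stroke→J3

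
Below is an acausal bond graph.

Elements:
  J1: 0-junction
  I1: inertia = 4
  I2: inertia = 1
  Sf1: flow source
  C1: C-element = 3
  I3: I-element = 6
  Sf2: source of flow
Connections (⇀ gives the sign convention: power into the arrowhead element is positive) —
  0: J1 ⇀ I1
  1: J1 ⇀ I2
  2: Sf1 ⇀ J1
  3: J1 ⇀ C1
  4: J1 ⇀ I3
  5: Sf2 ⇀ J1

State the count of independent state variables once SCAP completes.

β2 stroke at Sf1  (Sf1: flow source, stroke at near end)
β5 stroke at Sf2  (Sf2: flow source, stroke at near end)
β0 stroke at I1  (I1: I, integral causality)
β1 stroke at I2  (I2 integral (f out))
β3 stroke at J1  (C1 integral (e out))
β4 stroke at I3  (J1: bond 3 brought effort, rest push out)

4  (C1, I1, I2, I3 all integral)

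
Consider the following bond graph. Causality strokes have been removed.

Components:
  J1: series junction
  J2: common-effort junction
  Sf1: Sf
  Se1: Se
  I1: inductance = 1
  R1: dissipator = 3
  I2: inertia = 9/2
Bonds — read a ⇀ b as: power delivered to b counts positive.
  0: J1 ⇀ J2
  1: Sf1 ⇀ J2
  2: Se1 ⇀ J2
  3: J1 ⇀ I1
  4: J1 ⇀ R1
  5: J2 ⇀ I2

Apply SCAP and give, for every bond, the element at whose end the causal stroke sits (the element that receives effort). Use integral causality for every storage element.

b1 |Sf1  (Sf1: flow source, stroke at near end)
b2 |J2  (Se1 (Se) sets effort on bond)
b0 |J1  (J2 effort already set via bond 2)
b5 |I2  (J2: bond 2 brought effort, rest push out)
b3 |I1  (prefer integral on I1)
b4 |J1  (J1 flow already set via bond 3)

bond 0 |J1
bond 1 |Sf1
bond 2 |J2
bond 3 |I1
bond 4 |J1
bond 5 |I2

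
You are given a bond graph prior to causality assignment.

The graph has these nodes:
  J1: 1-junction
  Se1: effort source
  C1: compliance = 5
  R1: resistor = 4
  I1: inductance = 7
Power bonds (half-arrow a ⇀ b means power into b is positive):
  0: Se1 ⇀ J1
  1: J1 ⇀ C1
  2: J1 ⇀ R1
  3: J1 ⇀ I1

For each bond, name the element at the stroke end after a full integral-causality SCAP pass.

bond 0 →J1  (Se1 fixes effort; stroke away)
bond 1 →J1  (C1: C, integral causality)
bond 3 →I1  (I1: I, integral causality)
bond 2 →J1  (1-jn J1 has f-setter on 3)

#0 →J1
#1 →J1
#2 →J1
#3 →I1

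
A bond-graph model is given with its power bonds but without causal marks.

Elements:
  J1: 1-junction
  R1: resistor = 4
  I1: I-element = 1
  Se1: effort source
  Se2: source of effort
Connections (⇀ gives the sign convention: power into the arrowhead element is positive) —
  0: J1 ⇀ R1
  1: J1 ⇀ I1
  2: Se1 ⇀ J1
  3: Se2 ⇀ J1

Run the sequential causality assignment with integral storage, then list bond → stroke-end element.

#0 stroke→J1
#1 stroke→I1
#2 stroke→J1
#3 stroke→J1

β2 |J1  (Se1 (Se) sets effort on bond)
β3 |J1  (source Se2 imposes e)
β1 |I1  (prefer integral on I1)
β0 |J1  (J1 flow already set via bond 1)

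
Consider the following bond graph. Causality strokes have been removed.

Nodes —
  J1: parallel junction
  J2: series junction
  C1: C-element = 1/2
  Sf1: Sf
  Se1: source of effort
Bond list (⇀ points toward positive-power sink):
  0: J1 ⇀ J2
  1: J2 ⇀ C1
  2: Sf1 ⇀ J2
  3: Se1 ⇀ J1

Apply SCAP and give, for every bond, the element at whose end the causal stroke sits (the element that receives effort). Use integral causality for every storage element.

bond 0 stroke→J2
bond 1 stroke→J2
bond 2 stroke→Sf1
bond 3 stroke→J1

#2 stroke at Sf1  (Sf1: flow source, stroke at near end)
#3 stroke at J1  (Se1 (Se) sets effort on bond)
#0 stroke at J2  (common-e at J1 fixed by 3)
#1 stroke at J2  (common-f at J2 fixed by 2)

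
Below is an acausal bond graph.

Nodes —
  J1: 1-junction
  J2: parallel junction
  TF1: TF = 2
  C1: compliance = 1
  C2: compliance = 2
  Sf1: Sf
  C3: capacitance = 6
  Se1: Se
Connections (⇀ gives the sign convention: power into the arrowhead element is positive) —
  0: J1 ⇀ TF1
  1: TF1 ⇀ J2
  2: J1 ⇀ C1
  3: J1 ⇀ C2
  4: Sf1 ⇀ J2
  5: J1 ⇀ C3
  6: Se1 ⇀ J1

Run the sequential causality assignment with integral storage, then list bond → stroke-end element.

β4 →Sf1  (Sf1 fixes flow; stroke at Sf1)
β6 →J1  (Se1: effort source, stroke at far end)
β1 →J2  (closing 0-jn rule on J2)
β0 →TF1  (TF1 one-in-one-out from 1)
β2 →J1  (1-jn J1 has f-setter on 0)
β3 →J1  (1-jn J1 has f-setter on 0)
β5 →J1  (common-f at J1 fixed by 0)

β0 →TF1
β1 →J2
β2 →J1
β3 →J1
β4 →Sf1
β5 →J1
β6 →J1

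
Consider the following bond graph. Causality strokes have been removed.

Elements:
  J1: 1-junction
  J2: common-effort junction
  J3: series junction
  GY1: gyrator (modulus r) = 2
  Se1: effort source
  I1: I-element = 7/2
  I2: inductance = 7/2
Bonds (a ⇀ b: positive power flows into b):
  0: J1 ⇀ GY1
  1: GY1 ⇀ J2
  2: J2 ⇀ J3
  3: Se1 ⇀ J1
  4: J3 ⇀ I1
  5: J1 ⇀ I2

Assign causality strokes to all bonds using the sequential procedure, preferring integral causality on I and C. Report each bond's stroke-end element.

bond 3 |J1  (Se1: effort source, stroke at far end)
bond 4 |I1  (I1: I, integral causality)
bond 2 |J3  (J3 flow already set via bond 4)
bond 1 |J2  (closing 0-jn rule on J2)
bond 0 |J1  (GY1: gyrator matches bond 1)
bond 5 |I2  (J1 needs exactly one f-in)

b0 stroke at J1
b1 stroke at J2
b2 stroke at J3
b3 stroke at J1
b4 stroke at I1
b5 stroke at I2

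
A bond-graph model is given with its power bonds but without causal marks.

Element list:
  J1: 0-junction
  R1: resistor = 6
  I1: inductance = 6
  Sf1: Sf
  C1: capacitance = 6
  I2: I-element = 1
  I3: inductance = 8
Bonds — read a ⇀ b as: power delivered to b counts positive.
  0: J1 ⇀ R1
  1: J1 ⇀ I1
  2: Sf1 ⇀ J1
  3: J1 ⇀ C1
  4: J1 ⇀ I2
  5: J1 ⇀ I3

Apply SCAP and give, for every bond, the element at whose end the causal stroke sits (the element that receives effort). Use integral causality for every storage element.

#0 →R1
#1 →I1
#2 →Sf1
#3 →J1
#4 →I2
#5 →I3

β2 stroke→Sf1  (Sf1: flow source, stroke at near end)
β1 stroke→I1  (prefer integral on I1)
β3 stroke→J1  (C1: C, integral causality)
β0 stroke→R1  (0-jn J1 has e-setter on 3)
β4 stroke→I2  (J1: bond 3 brought effort, rest push out)
β5 stroke→I3  (0-jn J1 has e-setter on 3)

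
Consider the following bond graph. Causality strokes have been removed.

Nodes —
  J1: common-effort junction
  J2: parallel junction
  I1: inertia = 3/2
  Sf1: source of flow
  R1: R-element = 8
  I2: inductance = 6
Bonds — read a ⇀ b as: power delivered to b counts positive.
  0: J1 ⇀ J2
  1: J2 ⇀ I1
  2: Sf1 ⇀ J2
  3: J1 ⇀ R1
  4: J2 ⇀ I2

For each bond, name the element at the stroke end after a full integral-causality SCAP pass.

b0 stroke→J2
b1 stroke→I1
b2 stroke→Sf1
b3 stroke→J1
b4 stroke→I2

β2 |Sf1  (Sf1 fixes flow; stroke at Sf1)
β1 |I1  (prefer integral on I1)
β4 |I2  (I2 outputs flow p/I2)
β0 |J2  (only one effort-in slot at J2)
β3 |J1  (J1: last free bond brings effort in)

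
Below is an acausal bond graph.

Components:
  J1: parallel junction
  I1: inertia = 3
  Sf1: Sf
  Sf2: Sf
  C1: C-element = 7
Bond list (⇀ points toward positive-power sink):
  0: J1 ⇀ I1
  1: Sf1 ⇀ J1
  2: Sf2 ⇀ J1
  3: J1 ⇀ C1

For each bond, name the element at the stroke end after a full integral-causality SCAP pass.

b0 stroke→I1
b1 stroke→Sf1
b2 stroke→Sf2
b3 stroke→J1

b1 |Sf1  (Sf1: flow source, stroke at near end)
b2 |Sf2  (source Sf2 imposes f)
b0 |I1  (prefer integral on I1)
b3 |J1  (J1 needs exactly one e-in)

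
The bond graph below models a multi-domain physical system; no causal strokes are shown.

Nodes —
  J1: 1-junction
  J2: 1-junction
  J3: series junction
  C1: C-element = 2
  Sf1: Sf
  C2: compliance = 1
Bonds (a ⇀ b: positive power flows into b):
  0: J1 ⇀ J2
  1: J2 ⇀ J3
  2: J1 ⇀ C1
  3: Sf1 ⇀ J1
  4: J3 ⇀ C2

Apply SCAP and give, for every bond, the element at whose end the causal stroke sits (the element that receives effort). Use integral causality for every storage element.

β0 stroke at J1
β1 stroke at J2
β2 stroke at J1
β3 stroke at Sf1
β4 stroke at J3

bond 3 stroke→Sf1  (Sf1: flow source, stroke at near end)
bond 0 stroke→J1  (J1: bond 3 brought flow, rest push out)
bond 2 stroke→J1  (common-f at J1 fixed by 3)
bond 1 stroke→J2  (J2 flow already set via bond 0)
bond 4 stroke→J3  (J3 flow already set via bond 1)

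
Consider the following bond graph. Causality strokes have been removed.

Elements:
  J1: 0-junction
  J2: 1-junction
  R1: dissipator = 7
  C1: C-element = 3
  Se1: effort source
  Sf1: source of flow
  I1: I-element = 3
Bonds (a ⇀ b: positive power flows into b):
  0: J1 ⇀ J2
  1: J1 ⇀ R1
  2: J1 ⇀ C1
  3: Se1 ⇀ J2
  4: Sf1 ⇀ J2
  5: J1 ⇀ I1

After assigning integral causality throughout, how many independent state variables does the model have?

β3 stroke at J2  (Se1 fixes effort; stroke away)
β4 stroke at Sf1  (Sf1 (Sf) sets flow on bond)
β0 stroke at J2  (J2: bond 4 brought flow, rest push out)
β2 stroke at J1  (C1 outputs effort q/C1)
β1 stroke at R1  (J1 effort already set via bond 2)
β5 stroke at I1  (common-e at J1 fixed by 2)

2  (C1, I1 all integral)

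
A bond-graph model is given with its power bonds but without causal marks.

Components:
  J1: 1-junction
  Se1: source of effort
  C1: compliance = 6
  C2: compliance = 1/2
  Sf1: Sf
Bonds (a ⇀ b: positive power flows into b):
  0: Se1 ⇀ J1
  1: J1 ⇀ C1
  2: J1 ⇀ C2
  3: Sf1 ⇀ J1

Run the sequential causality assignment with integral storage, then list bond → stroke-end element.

bond 0 stroke at J1
bond 1 stroke at J1
bond 2 stroke at J1
bond 3 stroke at Sf1

b0 |J1  (Se1 fixes effort; stroke away)
b3 |Sf1  (Sf1: flow source, stroke at near end)
b1 |J1  (common-f at J1 fixed by 3)
b2 |J1  (J1 flow already set via bond 3)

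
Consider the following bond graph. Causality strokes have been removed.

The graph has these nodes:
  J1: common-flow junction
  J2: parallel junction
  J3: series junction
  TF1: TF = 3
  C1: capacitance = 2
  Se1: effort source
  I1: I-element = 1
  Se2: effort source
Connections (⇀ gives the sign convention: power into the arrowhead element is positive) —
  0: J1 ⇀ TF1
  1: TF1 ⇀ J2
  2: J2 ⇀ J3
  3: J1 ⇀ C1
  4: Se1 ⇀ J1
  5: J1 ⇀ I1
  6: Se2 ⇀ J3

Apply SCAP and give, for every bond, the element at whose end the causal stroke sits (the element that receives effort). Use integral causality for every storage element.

b0 stroke at J1
b1 stroke at TF1
b2 stroke at J2
b3 stroke at J1
b4 stroke at J1
b5 stroke at I1
b6 stroke at J3

#4 stroke at J1  (source Se1 imposes e)
#6 stroke at J3  (source Se2 imposes e)
#2 stroke at J2  (J3: last free bond brings flow in)
#1 stroke at TF1  (0-jn J2 has e-setter on 2)
#0 stroke at J1  (through TF1, causality passes straight; one stroke at TF1)
#3 stroke at J1  (prefer integral on C1)
#5 stroke at I1  (only one flow-in slot at J1)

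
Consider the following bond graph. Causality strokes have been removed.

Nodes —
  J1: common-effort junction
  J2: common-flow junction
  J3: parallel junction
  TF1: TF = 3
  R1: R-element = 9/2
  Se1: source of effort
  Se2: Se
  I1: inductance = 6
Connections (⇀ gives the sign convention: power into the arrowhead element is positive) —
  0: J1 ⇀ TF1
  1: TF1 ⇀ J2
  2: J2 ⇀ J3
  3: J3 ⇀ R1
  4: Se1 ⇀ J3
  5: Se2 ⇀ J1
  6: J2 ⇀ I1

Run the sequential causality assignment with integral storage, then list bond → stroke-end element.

#0 →TF1
#1 →J2
#2 →J2
#3 →R1
#4 →J3
#5 →J1
#6 →I1

β4 stroke→J3  (source Se1 imposes e)
β5 stroke→J1  (source Se2 imposes e)
β0 stroke→TF1  (J1: bond 5 brought effort, rest push out)
β2 stroke→J2  (0-jn J3 has e-setter on 4)
β3 stroke→R1  (J3 effort already set via bond 4)
β1 stroke→J2  (TF TF1: opposite of bond 0)
β6 stroke→I1  (closing 1-jn rule on J2)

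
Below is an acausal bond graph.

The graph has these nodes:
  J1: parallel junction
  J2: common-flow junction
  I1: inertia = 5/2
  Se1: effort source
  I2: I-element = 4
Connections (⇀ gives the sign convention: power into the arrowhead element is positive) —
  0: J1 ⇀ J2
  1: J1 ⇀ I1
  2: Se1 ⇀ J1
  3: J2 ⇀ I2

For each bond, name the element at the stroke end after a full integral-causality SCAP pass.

bond 2 stroke→J1  (Se1: effort source, stroke at far end)
bond 0 stroke→J2  (J1: bond 2 brought effort, rest push out)
bond 1 stroke→I1  (common-e at J1 fixed by 2)
bond 3 stroke→I2  (closing 1-jn rule on J2)

bond 0 stroke at J2
bond 1 stroke at I1
bond 2 stroke at J1
bond 3 stroke at I2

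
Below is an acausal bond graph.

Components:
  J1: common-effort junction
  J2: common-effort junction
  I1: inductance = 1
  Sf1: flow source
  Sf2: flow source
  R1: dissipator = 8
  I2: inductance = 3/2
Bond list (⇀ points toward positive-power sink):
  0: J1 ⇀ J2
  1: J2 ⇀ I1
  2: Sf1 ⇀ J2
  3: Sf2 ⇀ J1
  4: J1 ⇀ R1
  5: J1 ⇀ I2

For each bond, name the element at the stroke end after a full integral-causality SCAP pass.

b0 stroke→J2
b1 stroke→I1
b2 stroke→Sf1
b3 stroke→Sf2
b4 stroke→J1
b5 stroke→I2

#2 stroke at Sf1  (Sf1 fixes flow; stroke at Sf1)
#3 stroke at Sf2  (Sf2 fixes flow; stroke at Sf2)
#1 stroke at I1  (I1: I, integral causality)
#0 stroke at J2  (closing 0-jn rule on J2)
#5 stroke at I2  (I2 integral (f out))
#4 stroke at J1  (only one effort-in slot at J1)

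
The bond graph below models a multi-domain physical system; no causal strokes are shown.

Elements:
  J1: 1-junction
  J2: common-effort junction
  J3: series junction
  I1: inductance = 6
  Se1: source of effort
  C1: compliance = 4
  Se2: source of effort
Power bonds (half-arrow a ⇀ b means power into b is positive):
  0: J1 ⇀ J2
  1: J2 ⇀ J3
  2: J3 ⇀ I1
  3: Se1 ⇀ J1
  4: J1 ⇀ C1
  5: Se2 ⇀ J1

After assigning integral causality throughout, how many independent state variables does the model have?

2  (C1, I1 all integral)

#3 stroke at J1  (Se1: effort source, stroke at far end)
#5 stroke at J1  (Se2 fixes effort; stroke away)
#2 stroke at I1  (I1 integral (f out))
#1 stroke at J3  (J3: bond 2 brought flow, rest push out)
#0 stroke at J2  (closing 0-jn rule on J2)
#4 stroke at J1  (1-jn J1 has f-setter on 0)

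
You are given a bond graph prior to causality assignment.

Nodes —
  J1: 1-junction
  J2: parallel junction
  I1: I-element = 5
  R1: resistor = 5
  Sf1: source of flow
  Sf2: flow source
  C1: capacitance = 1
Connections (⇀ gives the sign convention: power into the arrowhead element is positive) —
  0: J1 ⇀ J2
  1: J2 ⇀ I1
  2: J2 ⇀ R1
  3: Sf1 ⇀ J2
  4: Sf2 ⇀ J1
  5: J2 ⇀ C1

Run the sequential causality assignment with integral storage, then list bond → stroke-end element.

b0 stroke→J1
b1 stroke→I1
b2 stroke→R1
b3 stroke→Sf1
b4 stroke→Sf2
b5 stroke→J2

β3 stroke→Sf1  (Sf1: flow source, stroke at near end)
β4 stroke→Sf2  (Sf2 fixes flow; stroke at Sf2)
β0 stroke→J1  (1-jn J1 has f-setter on 4)
β1 stroke→I1  (I1: I, integral causality)
β5 stroke→J2  (C1 outputs effort q/C1)
β2 stroke→R1  (common-e at J2 fixed by 5)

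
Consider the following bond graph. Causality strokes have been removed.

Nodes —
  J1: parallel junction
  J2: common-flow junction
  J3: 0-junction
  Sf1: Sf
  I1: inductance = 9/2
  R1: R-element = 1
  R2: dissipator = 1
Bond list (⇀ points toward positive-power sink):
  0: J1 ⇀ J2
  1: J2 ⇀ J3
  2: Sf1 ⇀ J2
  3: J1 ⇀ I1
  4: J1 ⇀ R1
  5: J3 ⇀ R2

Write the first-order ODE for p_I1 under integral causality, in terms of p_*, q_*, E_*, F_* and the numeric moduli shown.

dp_I1/dt = -F_Sf1 - 2*p_I1/9

#2 stroke→Sf1  (source Sf1 imposes f)
#0 stroke→J2  (J2: bond 2 brought flow, rest push out)
#1 stroke→J2  (1-jn J2 has f-setter on 2)
#5 stroke→J3  (J3 needs exactly one e-in)
#3 stroke→I1  (I1 integral (f out))
#4 stroke→J1  (closing 0-jn rule on J1)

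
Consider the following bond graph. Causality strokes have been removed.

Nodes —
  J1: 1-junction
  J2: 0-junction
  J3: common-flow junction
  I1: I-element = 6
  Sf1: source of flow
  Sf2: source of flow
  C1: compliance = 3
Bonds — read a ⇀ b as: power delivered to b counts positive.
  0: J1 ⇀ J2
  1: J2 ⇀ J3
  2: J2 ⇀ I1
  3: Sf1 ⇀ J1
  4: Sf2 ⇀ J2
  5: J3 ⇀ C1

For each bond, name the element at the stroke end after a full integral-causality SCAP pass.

β3 stroke at Sf1  (source Sf1 imposes f)
β4 stroke at Sf2  (Sf2 (Sf) sets flow on bond)
β0 stroke at J1  (J1: bond 3 brought flow, rest push out)
β2 stroke at I1  (I1 integral (f out))
β1 stroke at J2  (only one effort-in slot at J2)
β5 stroke at J3  (common-f at J3 fixed by 1)

β0 →J1
β1 →J2
β2 →I1
β3 →Sf1
β4 →Sf2
β5 →J3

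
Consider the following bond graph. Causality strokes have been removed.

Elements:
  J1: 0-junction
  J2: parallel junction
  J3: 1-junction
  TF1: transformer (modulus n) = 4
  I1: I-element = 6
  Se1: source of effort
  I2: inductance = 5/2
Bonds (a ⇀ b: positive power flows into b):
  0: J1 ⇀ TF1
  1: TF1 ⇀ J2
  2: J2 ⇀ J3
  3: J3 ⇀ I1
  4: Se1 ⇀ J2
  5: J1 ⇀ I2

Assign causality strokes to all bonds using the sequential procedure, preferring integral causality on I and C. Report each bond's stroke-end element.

b4 →J2  (Se1 (Se) sets effort on bond)
b1 →TF1  (common-e at J2 fixed by 4)
b2 →J3  (common-e at J2 fixed by 4)
b3 →I1  (only one flow-in slot at J3)
b0 →J1  (through TF1, causality passes straight; one stroke at TF1)
b5 →I2  (common-e at J1 fixed by 0)

#0 →J1
#1 →TF1
#2 →J3
#3 →I1
#4 →J2
#5 →I2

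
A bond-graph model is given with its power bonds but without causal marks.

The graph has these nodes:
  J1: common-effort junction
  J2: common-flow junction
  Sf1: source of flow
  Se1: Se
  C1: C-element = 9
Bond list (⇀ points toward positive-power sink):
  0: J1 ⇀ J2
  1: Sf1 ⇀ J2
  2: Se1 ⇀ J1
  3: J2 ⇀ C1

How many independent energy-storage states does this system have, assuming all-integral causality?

1  (C1 all integral)

β1 stroke at Sf1  (Sf1 fixes flow; stroke at Sf1)
β2 stroke at J1  (Se1 (Se) sets effort on bond)
β0 stroke at J2  (0-jn J1 has e-setter on 2)
β3 stroke at J2  (1-jn J2 has f-setter on 1)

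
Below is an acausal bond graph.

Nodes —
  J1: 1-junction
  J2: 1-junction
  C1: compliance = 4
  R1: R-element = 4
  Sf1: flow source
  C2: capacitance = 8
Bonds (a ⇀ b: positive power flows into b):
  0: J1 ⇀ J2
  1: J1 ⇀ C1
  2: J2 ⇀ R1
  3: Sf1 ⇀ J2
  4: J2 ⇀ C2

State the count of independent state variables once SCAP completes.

#3 →Sf1  (Sf1: flow source, stroke at near end)
#0 →J2  (J2 flow already set via bond 3)
#2 →J2  (1-jn J2 has f-setter on 3)
#4 →J2  (common-f at J2 fixed by 3)
#1 →J1  (J1 flow already set via bond 0)

2  (C1, C2 all integral)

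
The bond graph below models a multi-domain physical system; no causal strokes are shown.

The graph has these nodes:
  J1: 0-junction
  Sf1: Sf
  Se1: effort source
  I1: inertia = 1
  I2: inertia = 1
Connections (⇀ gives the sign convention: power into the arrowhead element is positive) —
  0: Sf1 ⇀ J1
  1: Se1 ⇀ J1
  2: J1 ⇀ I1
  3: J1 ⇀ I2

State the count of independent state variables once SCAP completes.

b0 stroke→Sf1  (Sf1 fixes flow; stroke at Sf1)
b1 stroke→J1  (Se1 fixes effort; stroke away)
b2 stroke→I1  (J1 effort already set via bond 1)
b3 stroke→I2  (0-jn J1 has e-setter on 1)

2  (I1, I2 all integral)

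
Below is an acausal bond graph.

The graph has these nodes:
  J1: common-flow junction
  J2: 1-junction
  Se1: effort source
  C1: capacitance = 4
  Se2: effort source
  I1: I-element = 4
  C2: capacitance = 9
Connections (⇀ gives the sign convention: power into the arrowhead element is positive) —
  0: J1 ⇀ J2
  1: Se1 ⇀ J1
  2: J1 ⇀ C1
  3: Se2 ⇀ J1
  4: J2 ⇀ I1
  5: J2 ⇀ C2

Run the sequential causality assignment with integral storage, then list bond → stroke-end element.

b0 stroke→J2
b1 stroke→J1
b2 stroke→J1
b3 stroke→J1
b4 stroke→I1
b5 stroke→J2

β1 →J1  (Se1 fixes effort; stroke away)
β3 →J1  (Se2: effort source, stroke at far end)
β2 →J1  (C1 outputs effort q/C1)
β0 →J2  (J1: last free bond brings flow in)
β4 →I1  (I1 outputs flow p/I1)
β5 →J2  (common-f at J2 fixed by 4)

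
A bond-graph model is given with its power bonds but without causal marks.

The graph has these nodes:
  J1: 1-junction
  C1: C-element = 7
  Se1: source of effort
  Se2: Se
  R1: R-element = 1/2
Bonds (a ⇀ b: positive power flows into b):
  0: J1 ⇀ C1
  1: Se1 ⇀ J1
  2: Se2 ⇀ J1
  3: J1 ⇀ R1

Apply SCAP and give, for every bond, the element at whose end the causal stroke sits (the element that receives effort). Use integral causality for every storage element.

bond 0 stroke→J1
bond 1 stroke→J1
bond 2 stroke→J1
bond 3 stroke→R1

#1 →J1  (Se1 (Se) sets effort on bond)
#2 →J1  (Se2 fixes effort; stroke away)
#0 →J1  (C1 integral (e out))
#3 →R1  (J1: last free bond brings flow in)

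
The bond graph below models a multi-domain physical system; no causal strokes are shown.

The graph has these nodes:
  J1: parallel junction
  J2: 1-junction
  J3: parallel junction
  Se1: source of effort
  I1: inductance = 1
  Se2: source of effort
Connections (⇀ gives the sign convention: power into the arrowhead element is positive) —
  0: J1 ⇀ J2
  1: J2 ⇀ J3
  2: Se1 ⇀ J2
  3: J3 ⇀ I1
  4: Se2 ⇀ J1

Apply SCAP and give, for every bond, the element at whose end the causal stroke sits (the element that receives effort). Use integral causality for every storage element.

#2 |J2  (Se1 fixes effort; stroke away)
#4 |J1  (Se2 (Se) sets effort on bond)
#0 |J2  (J1: bond 4 brought effort, rest push out)
#1 |J3  (only one flow-in slot at J2)
#3 |I1  (J3 effort already set via bond 1)

b0 stroke→J2
b1 stroke→J3
b2 stroke→J2
b3 stroke→I1
b4 stroke→J1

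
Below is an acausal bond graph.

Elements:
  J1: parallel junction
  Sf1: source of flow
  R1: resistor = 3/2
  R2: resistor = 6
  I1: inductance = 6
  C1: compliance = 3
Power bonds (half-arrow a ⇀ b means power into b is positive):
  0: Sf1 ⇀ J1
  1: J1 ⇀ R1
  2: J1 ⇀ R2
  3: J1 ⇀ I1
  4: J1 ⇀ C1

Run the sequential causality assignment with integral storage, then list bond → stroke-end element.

#0 stroke at Sf1  (Sf1: flow source, stroke at near end)
#3 stroke at I1  (prefer integral on I1)
#4 stroke at J1  (C1: C, integral causality)
#1 stroke at R1  (common-e at J1 fixed by 4)
#2 stroke at R2  (0-jn J1 has e-setter on 4)

#0 →Sf1
#1 →R1
#2 →R2
#3 →I1
#4 →J1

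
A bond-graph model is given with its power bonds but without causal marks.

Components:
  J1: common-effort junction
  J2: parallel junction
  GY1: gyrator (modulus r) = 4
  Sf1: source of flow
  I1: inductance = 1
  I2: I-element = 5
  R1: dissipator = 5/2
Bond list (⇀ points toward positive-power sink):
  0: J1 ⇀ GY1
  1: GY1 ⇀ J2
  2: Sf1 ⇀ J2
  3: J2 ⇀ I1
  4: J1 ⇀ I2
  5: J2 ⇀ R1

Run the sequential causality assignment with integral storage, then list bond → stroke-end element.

b0 stroke→J1
b1 stroke→J2
b2 stroke→Sf1
b3 stroke→I1
b4 stroke→I2
b5 stroke→R1

#2 →Sf1  (source Sf1 imposes f)
#3 →I1  (I1: I, integral causality)
#4 →I2  (prefer integral on I2)
#0 →J1  (closing 0-jn rule on J1)
#1 →J2  (GY1: gyrator matches bond 0)
#5 →R1  (J2: bond 1 brought effort, rest push out)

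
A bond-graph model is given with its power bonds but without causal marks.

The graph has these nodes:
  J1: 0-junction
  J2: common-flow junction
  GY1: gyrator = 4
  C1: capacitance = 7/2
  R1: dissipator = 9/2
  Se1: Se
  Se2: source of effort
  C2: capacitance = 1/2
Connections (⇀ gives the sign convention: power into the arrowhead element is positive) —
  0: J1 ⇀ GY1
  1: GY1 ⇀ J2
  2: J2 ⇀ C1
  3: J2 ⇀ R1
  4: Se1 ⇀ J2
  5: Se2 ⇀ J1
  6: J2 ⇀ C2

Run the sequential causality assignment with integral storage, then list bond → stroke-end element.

β0 stroke→GY1
β1 stroke→GY1
β2 stroke→J2
β3 stroke→J2
β4 stroke→J2
β5 stroke→J1
β6 stroke→J2

bond 4 stroke at J2  (Se1 (Se) sets effort on bond)
bond 5 stroke at J1  (Se2 fixes effort; stroke away)
bond 0 stroke at GY1  (J1: bond 5 brought effort, rest push out)
bond 1 stroke at GY1  (GY1: gyrator matches bond 0)
bond 2 stroke at J2  (1-jn J2 has f-setter on 1)
bond 3 stroke at J2  (J2: bond 1 brought flow, rest push out)
bond 6 stroke at J2  (J2 flow already set via bond 1)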